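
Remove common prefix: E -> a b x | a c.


Common prefix: 'a'
Factored: E -> a E', E' -> b x | c


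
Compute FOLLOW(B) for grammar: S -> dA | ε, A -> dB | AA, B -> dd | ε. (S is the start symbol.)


$ ∈ FOLLOW(S). For each A -> αBβ: add FIRST(β)\{ε} to FOLLOW(B); if β nullable, add FOLLOW(A).
FOLLOW(B) = {$, d}


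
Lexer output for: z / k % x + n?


Scan left to right, longest-match per lexeme
Tokens: ID(z), OP(/), ID(k), OP(%), ID(x), OP(+), ID(n)


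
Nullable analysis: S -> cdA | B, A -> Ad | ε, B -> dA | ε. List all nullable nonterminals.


A nonterminal is nullable iff some alternative derives ε (directly, or every symbol in it is nullable)
Nullable: {A, B, S}


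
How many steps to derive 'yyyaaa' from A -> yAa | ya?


Derivation: A => yAa => yyAaa => yyyaaa
Steps: 3


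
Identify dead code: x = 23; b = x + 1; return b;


x is read by b's definition; b is returned
No dead code


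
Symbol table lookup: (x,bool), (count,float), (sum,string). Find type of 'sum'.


Lookup 'sum' → type string


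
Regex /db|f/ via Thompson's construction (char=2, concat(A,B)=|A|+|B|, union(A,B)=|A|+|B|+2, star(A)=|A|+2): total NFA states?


Syntax tree has 3 char leaf(s), 1 union(s), 0 star(s)
chars contribute 3×2 = 6; each union adds +2; each star adds +2
Total: 6 + 2 + 0 = 8 states


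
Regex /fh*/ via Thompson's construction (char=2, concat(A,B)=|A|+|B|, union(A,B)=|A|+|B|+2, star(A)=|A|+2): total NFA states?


Syntax tree has 2 char leaf(s), 0 union(s), 1 star(s)
chars contribute 2×2 = 4; each union adds +2; each star adds +2
Total: 4 + 0 + 2 = 6 states


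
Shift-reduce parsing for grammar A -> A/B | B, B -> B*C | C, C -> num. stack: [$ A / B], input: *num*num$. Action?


'*' can extend B; shift to build B -> B*C
Action: shift


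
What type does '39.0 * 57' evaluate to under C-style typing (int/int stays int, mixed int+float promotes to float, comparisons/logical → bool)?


Operand types: float * int
Rule: mixed int/float promotes to float; int/int stays int
Result type: float


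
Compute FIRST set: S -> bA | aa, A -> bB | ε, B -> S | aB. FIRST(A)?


Per alternative of A: FIRST(bB) = {b}; FIRST(ε) = {ε}
FIRST(A) = {b, ε}


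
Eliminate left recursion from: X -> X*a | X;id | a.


Left-recursive alternatives: X*a, X;id; non-recursive: a
Introduce X': X -> aX', X' -> *aX' | ;idX' | ε


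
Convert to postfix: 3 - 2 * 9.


* has higher precedence, evaluate 2*9 first
Postfix: 3 2 9 * -


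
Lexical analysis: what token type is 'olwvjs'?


Pattern: letter/underscore followed by alphanumerics, not a keyword
Type: IDENTIFIER


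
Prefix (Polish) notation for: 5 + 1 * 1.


'*' binds tighter: tree is (+ 5 (* 1 1))
Prefix: + 5 * 1 1


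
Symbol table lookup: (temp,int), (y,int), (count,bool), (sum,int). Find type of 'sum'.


Lookup 'sum' → type int


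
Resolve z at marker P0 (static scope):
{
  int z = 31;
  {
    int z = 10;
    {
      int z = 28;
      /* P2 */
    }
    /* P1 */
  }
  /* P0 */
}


z declared in the same block as P0
z = 31


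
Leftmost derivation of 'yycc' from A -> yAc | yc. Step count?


Derivation: A => yAc => yycc
Steps: 2


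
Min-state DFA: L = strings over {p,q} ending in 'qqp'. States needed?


Track the longest suffix of input matching a prefix of 'qqp': 4 classes (prefixes of length 0..3)
Minimal DFA: 4 states


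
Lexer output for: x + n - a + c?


Scan left to right, longest-match per lexeme
Tokens: ID(x), OP(+), ID(n), OP(-), ID(a), OP(+), ID(c)


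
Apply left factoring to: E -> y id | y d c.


Common prefix: 'y'
Factored: E -> y E', E' -> id | d c


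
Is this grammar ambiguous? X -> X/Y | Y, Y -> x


precedence layered via separate nonterminal Y: deterministic
Unambiguous


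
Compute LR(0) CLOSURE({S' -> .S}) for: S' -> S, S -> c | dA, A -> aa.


Start: S' -> .S
For each item with dot before a nonterminal B, add B -> .γ for every B-production
Closure: [S' -> .S, S -> .c, S -> .dA]


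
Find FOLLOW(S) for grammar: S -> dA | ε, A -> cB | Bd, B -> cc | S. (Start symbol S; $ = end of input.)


$ ∈ FOLLOW(S). For each A -> αBβ: add FIRST(β)\{ε} to FOLLOW(B); if β nullable, add FOLLOW(A).
FOLLOW(S) = {$, d}


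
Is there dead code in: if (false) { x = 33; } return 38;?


condition is constant false, so the whole block is unreachable
Dead: 'if (false) { x = 33; }'


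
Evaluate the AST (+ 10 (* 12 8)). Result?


Evaluate inner: (* 12 8) = 96
Evaluate root: (+ 10 96) = 106
Result: 106


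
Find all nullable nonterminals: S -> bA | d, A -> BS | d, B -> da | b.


A nonterminal is nullable iff some alternative derives ε (directly, or every symbol in it is nullable)
Nullable: {}


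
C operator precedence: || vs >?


'>' is relational (level 7); '||' is logical OR (level 1)
Higher level binds tighter
'>' has higher precedence than '||'


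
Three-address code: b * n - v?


Break into single-operator statements:
t1 = b * n
t2 = t1 - v


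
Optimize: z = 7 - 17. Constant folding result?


7 - 17 = -10 at compile time
Optimized: z = -10


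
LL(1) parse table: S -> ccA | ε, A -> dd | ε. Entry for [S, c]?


For [S, c]: 'c' ∈ FIRST(ccA)
Entry: S -> ccA


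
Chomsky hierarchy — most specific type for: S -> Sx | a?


Left-linear: every RHS is a terminal or one nonterminal followed by a terminal
Classification: Type 3 (Regular)


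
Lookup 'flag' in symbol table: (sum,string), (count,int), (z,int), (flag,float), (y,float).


Lookup 'flag' → type float


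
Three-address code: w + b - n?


Break into single-operator statements:
t1 = w + b
t2 = t1 - n


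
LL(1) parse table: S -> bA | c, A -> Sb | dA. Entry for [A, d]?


For [A, d]: 'd' ∈ FIRST(dA)
Entry: A -> dA


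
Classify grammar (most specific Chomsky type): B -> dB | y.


Right-linear: every RHS is a terminal or a terminal followed by one nonterminal
Classification: Type 3 (Regular)


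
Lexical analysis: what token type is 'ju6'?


Pattern: letter/underscore followed by alphanumerics, not a keyword
Type: IDENTIFIER


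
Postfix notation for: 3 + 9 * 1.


* has higher precedence, evaluate 9*1 first
Postfix: 3 9 1 * +


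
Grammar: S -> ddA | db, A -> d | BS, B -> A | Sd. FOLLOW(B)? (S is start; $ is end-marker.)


$ ∈ FOLLOW(S). For each A -> αBβ: add FIRST(β)\{ε} to FOLLOW(B); if β nullable, add FOLLOW(A).
FOLLOW(B) = {d}


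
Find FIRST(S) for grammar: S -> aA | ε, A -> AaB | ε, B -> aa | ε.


Per alternative of S: FIRST(aA) = {a}; FIRST(ε) = {ε}
FIRST(S) = {a, ε}


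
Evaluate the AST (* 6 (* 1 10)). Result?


Evaluate inner: (* 1 10) = 10
Evaluate root: (* 6 10) = 60
Result: 60


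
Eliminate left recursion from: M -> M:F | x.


Left-recursive alternatives: M:F; non-recursive: x
Introduce M': M -> xM', M' -> :FM' | ε


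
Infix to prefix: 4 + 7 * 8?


'*' binds tighter: tree is (+ 4 (* 7 8))
Prefix: + 4 * 7 8


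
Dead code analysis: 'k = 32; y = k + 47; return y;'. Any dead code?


k is read by y's definition; y is returned
No dead code


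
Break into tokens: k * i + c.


Scan left to right, longest-match per lexeme
Tokens: ID(k), OP(*), ID(i), OP(+), ID(c)


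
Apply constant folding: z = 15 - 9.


15 - 9 = 6 at compile time
Optimized: z = 6


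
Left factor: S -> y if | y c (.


Common prefix: 'y'
Factored: S -> y S', S' -> if | c (


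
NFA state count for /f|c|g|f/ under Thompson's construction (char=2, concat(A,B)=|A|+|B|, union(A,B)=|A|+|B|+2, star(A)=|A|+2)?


Syntax tree has 4 char leaf(s), 3 union(s), 0 star(s)
chars contribute 4×2 = 8; each union adds +2; each star adds +2
Total: 8 + 6 + 0 = 14 states


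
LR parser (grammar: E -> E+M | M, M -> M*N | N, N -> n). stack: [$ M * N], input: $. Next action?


handle 'M*N' on top
Action: reduce (M -> M*N)


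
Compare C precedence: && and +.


'+' is additive (level 9); '&&' is logical AND (level 2)
Higher level binds tighter
'+' has higher precedence than '&&'


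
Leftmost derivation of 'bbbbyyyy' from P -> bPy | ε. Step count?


Derivation: P => bPy => bbPyy => bbbPyyy => bbbbPyyyy => bbbbyyyy
Steps: 5


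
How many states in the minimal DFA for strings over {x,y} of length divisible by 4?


Track length mod 4: states 0..3, accept at 0
Minimal DFA: 4 states


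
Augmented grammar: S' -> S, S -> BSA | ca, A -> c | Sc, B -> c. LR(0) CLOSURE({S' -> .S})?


Start: S' -> .S
For each item with dot before a nonterminal B, add B -> .γ for every B-production
Closure: [S' -> .S, S -> .BSA, S -> .ca, B -> .c]


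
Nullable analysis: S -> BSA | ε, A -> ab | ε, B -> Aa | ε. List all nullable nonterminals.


A nonterminal is nullable iff some alternative derives ε (directly, or every symbol in it is nullable)
Nullable: {A, B, S}


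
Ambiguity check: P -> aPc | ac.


balanced a^n…c^n: each string has a unique parse
Unambiguous


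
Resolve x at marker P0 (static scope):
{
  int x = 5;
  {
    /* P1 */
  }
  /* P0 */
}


x declared in the same block as P0
x = 5


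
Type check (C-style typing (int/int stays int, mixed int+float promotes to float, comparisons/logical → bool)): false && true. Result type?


Operand types: bool && bool
Rule: logical operators take bool operands and yield bool
Result type: bool


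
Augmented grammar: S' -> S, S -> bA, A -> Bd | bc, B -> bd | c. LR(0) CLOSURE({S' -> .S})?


Start: S' -> .S
For each item with dot before a nonterminal B, add B -> .γ for every B-production
Closure: [S' -> .S, S -> .bA]


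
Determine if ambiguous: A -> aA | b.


right-linear, alternatives start with distinct terminals 'a' vs 'b': unique leftmost derivation
Unambiguous


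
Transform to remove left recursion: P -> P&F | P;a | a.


Left-recursive alternatives: P&F, P;a; non-recursive: a
Introduce P': P -> aP', P' -> &FP' | ;aP' | ε


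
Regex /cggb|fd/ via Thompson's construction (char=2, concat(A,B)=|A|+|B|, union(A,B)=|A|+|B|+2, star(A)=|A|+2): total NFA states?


Syntax tree has 6 char leaf(s), 1 union(s), 0 star(s)
chars contribute 6×2 = 12; each union adds +2; each star adds +2
Total: 12 + 2 + 0 = 14 states


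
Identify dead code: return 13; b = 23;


statement follows a return and is unreachable
Dead: 'b = 23'


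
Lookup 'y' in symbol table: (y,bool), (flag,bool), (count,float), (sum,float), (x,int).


Lookup 'y' → type bool


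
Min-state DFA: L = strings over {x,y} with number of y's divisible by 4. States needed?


Track (count of y) mod 4: states 0..3, accept at 0
Minimal DFA: 4 states


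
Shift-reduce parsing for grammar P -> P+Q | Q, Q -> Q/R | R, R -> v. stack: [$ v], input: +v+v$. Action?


'v' on top is the handle for R -> v
Action: reduce (R -> v)


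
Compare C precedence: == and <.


'<' is relational (level 7); '==' is equality (level 6)
Higher level binds tighter
'<' has higher precedence than '=='


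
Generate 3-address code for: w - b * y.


Break into single-operator statements:
t1 = b * y
t2 = w - t1


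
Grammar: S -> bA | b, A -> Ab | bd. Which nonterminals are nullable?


A nonterminal is nullable iff some alternative derives ε (directly, or every symbol in it is nullable)
Nullable: {}


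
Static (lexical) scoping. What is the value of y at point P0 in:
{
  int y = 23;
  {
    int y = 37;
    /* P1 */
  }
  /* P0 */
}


y declared in the same block as P0
y = 23


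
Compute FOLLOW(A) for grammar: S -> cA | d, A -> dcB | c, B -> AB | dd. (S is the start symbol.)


$ ∈ FOLLOW(S). For each A -> αBβ: add FIRST(β)\{ε} to FOLLOW(B); if β nullable, add FOLLOW(A).
FOLLOW(A) = {$, c, d}


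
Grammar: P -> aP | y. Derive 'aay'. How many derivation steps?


Derivation: P => aP => aaP => aay
Steps: 3


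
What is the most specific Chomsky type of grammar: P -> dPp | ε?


Single nonterminal LHS, but d^n p^n is not regular
Classification: Type 2 (Context-Free)


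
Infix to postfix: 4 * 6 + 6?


Left to right (same or higher precedence on left)
Postfix: 4 6 * 6 +


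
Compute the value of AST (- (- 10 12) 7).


Evaluate inner: (- 10 12) = -2
Evaluate root: (- -2 7) = -9
Result: -9


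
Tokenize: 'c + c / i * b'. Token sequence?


Scan left to right, longest-match per lexeme
Tokens: ID(c), OP(+), ID(c), OP(/), ID(i), OP(*), ID(b)


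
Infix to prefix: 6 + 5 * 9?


'*' binds tighter: tree is (+ 6 (* 5 9))
Prefix: + 6 * 5 9


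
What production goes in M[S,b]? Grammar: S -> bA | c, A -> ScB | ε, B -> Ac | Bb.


For [S, b]: 'b' ∈ FIRST(bA)
Entry: S -> bA


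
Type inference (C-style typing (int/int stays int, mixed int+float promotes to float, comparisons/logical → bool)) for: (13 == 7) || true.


Operand types: bool || bool
Rule: logical operators take bool operands and yield bool
Result type: bool


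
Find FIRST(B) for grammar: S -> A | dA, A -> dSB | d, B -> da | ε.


Per alternative of B: FIRST(da) = {d}; FIRST(ε) = {ε}
FIRST(B) = {d, ε}


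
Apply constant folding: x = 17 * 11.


17 * 11 = 187 at compile time
Optimized: x = 187


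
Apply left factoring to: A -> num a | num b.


Common prefix: 'num'
Factored: A -> num A', A' -> a | b


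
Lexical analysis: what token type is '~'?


Pattern: operator symbol
Type: OPERATOR


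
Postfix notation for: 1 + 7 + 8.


Left to right (same or higher precedence on left)
Postfix: 1 7 + 8 +


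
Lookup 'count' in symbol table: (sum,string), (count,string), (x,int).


Lookup 'count' → type string


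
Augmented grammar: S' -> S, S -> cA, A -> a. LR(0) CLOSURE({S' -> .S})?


Start: S' -> .S
For each item with dot before a nonterminal B, add B -> .γ for every B-production
Closure: [S' -> .S, S -> .cA]


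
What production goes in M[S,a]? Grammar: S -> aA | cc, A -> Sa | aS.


For [S, a]: 'a' ∈ FIRST(aA)
Entry: S -> aA


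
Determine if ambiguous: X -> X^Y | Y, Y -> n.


precedence layered via separate nonterminal Y: deterministic
Unambiguous


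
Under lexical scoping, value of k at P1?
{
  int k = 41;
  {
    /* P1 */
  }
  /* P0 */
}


P1's block does not declare k; resolves to the enclosing declaration at depth 0
k = 41


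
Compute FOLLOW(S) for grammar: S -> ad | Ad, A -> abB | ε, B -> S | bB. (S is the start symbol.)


$ ∈ FOLLOW(S). For each A -> αBβ: add FIRST(β)\{ε} to FOLLOW(B); if β nullable, add FOLLOW(A).
FOLLOW(S) = {$, d}


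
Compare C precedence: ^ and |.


'^' is bitwise XOR (level 4); '|' is bitwise OR (level 3)
Higher level binds tighter
'^' has higher precedence than '|'


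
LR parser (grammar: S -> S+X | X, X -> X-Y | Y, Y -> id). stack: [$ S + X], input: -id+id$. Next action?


'-' can extend X; shift to build X -> X-Y
Action: shift


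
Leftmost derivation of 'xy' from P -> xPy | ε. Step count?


Derivation: P => xPy => xy
Steps: 2


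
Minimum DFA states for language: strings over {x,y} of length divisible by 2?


Track length mod 2: states 0..1, accept at 0
Minimal DFA: 2 states


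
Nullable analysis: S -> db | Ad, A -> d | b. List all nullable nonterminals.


A nonterminal is nullable iff some alternative derives ε (directly, or every symbol in it is nullable)
Nullable: {}


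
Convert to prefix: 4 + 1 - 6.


left-to-right (same/higher precedence on left): tree is (- (+ 4 1) 6)
Prefix: - + 4 1 6


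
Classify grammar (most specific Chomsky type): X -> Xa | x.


Left-linear: every RHS is a terminal or one nonterminal followed by a terminal
Classification: Type 3 (Regular)


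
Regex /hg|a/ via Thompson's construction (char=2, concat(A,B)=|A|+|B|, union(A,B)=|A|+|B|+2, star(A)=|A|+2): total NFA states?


Syntax tree has 3 char leaf(s), 1 union(s), 0 star(s)
chars contribute 3×2 = 6; each union adds +2; each star adds +2
Total: 6 + 2 + 0 = 8 states


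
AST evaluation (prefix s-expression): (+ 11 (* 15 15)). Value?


Evaluate inner: (* 15 15) = 225
Evaluate root: (+ 11 225) = 236
Result: 236


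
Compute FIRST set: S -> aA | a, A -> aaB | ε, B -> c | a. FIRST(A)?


Per alternative of A: FIRST(aaB) = {a}; FIRST(ε) = {ε}
FIRST(A) = {a, ε}


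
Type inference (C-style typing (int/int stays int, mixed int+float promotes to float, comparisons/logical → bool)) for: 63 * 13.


Operand types: int * int
Rule: mixed int/float promotes to float; int/int stays int
Result type: int


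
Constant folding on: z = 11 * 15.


11 * 15 = 165 at compile time
Optimized: z = 165


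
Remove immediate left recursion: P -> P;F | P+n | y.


Left-recursive alternatives: P;F, P+n; non-recursive: y
Introduce P': P -> yP', P' -> ;FP' | +nP' | ε


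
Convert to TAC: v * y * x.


Break into single-operator statements:
t1 = v * y
t2 = t1 * x


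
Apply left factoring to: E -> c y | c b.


Common prefix: 'c'
Factored: E -> c E', E' -> y | b


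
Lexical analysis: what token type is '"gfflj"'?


Pattern: double-quoted sequence
Type: STRING_LITERAL


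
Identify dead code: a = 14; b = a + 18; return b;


a is read by b's definition; b is returned
No dead code


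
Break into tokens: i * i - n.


Scan left to right, longest-match per lexeme
Tokens: ID(i), OP(*), ID(i), OP(-), ID(n)


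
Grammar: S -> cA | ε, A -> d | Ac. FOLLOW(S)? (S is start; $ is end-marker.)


$ ∈ FOLLOW(S). For each A -> αBβ: add FIRST(β)\{ε} to FOLLOW(B); if β nullable, add FOLLOW(A).
FOLLOW(S) = {$}


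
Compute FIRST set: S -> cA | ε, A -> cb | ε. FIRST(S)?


Per alternative of S: FIRST(cA) = {c}; FIRST(ε) = {ε}
FIRST(S) = {c, ε}


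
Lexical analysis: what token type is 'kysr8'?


Pattern: letter/underscore followed by alphanumerics, not a keyword
Type: IDENTIFIER


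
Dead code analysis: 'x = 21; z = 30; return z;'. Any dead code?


x is assigned but never read
Dead: 'x = 21'


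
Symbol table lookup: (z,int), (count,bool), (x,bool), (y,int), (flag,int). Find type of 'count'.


Lookup 'count' → type bool


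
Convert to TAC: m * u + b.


Break into single-operator statements:
t1 = m * u
t2 = t1 + b


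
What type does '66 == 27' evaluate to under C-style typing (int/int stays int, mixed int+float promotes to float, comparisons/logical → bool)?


Operand types: int == int
Rule: comparison yields bool
Result type: bool


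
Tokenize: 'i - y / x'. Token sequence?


Scan left to right, longest-match per lexeme
Tokens: ID(i), OP(-), ID(y), OP(/), ID(x)


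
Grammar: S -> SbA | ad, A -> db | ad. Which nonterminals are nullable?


A nonterminal is nullable iff some alternative derives ε (directly, or every symbol in it is nullable)
Nullable: {}


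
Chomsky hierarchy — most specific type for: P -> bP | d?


Right-linear: every RHS is a terminal or a terminal followed by one nonterminal
Classification: Type 3 (Regular)


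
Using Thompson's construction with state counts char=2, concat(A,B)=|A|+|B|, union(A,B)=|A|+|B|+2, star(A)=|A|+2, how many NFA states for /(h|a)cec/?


Syntax tree has 5 char leaf(s), 1 union(s), 0 star(s)
chars contribute 5×2 = 10; each union adds +2; each star adds +2
Total: 10 + 2 + 0 = 12 states


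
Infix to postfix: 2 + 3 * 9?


* has higher precedence, evaluate 3*9 first
Postfix: 2 3 9 * +


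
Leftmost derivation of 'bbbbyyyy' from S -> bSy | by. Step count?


Derivation: S => bSy => bbSyy => bbbSyyy => bbbbyyyy
Steps: 4


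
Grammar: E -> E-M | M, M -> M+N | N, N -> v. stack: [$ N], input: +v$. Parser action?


'N' (not preceded by M+) is the handle for M -> N
Action: reduce (M -> N)


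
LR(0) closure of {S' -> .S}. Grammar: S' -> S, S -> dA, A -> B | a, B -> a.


Start: S' -> .S
For each item with dot before a nonterminal B, add B -> .γ for every B-production
Closure: [S' -> .S, S -> .dA]


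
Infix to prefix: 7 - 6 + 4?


left-to-right (same/higher precedence on left): tree is (+ (- 7 6) 4)
Prefix: + - 7 6 4


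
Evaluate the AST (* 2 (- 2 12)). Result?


Evaluate inner: (- 2 12) = -10
Evaluate root: (* 2 -10) = -20
Result: -20


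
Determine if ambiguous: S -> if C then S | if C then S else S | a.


dangling else: 'if C then if C then a else a' parses two ways
Ambiguous


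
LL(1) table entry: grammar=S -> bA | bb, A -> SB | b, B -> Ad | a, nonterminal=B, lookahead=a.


For [B, a]: 'a' ∈ FIRST(a)
Entry: B -> a


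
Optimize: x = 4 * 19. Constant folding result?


4 * 19 = 76 at compile time
Optimized: x = 76


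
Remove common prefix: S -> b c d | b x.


Common prefix: 'b'
Factored: S -> b S', S' -> c d | x


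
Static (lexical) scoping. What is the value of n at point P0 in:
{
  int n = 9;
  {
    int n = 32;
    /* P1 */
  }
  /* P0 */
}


n declared in the same block as P0
n = 9


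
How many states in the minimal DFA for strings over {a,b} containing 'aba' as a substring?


KMP-style automaton: 3 progress states + 1 absorbing accept = 4
Minimal DFA: 4 states


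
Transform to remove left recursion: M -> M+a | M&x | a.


Left-recursive alternatives: M+a, M&x; non-recursive: a
Introduce M': M -> aM', M' -> +aM' | &xM' | ε


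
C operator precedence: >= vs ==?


'>=' is relational (level 7); '==' is equality (level 6)
Higher level binds tighter
'>=' has higher precedence than '=='


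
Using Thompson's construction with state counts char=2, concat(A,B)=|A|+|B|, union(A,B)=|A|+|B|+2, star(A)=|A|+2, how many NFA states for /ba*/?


Syntax tree has 2 char leaf(s), 0 union(s), 1 star(s)
chars contribute 2×2 = 4; each union adds +2; each star adds +2
Total: 4 + 0 + 2 = 6 states


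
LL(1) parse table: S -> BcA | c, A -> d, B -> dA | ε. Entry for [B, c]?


For [B, c]: ε is nullable and 'c' ∈ FOLLOW(B)
Entry: B -> ε


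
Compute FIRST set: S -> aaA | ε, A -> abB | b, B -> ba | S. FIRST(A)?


Per alternative of A: FIRST(abB) = {a}; FIRST(b) = {b}
FIRST(A) = {a, b}


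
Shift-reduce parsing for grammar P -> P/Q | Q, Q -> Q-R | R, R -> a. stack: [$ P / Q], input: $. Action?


handle 'P/Q' on top; lookahead ∈ FOLLOW(P) = {/, $}
Action: reduce (P -> P/Q)


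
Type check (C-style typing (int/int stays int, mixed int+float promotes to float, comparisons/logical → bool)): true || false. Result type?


Operand types: bool || bool
Rule: logical operators take bool operands and yield bool
Result type: bool


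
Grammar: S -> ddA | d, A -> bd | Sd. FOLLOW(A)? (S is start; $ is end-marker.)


$ ∈ FOLLOW(S). For each A -> αBβ: add FIRST(β)\{ε} to FOLLOW(B); if β nullable, add FOLLOW(A).
FOLLOW(A) = {$, d}


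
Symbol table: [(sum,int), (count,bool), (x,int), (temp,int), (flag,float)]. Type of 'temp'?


Lookup 'temp' → type int


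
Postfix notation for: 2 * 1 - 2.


Left to right (same or higher precedence on left)
Postfix: 2 1 * 2 -


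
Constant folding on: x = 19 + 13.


19 + 13 = 32 at compile time
Optimized: x = 32


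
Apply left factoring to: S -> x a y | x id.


Common prefix: 'x'
Factored: S -> x S', S' -> a y | id


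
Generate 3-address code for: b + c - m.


Break into single-operator statements:
t1 = b + c
t2 = t1 - m


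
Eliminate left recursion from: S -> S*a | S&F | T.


Left-recursive alternatives: S*a, S&F; non-recursive: T
Introduce S': S -> TS', S' -> *aS' | &FS' | ε


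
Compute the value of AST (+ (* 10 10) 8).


Evaluate inner: (* 10 10) = 100
Evaluate root: (+ 100 8) = 108
Result: 108


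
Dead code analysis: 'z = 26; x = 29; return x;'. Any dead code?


z is assigned but never read
Dead: 'z = 26'


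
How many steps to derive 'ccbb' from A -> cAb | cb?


Derivation: A => cAb => ccbb
Steps: 2


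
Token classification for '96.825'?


Pattern: digits with a decimal point
Type: FLOAT_LITERAL


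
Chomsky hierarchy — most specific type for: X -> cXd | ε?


Single nonterminal LHS, but c^n d^n is not regular
Classification: Type 2 (Context-Free)


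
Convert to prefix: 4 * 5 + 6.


left-to-right (same/higher precedence on left): tree is (+ (* 4 5) 6)
Prefix: + * 4 5 6


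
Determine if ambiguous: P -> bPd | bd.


balanced b^n…d^n: each string has a unique parse
Unambiguous


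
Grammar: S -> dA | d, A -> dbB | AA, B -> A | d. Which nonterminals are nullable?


A nonterminal is nullable iff some alternative derives ε (directly, or every symbol in it is nullable)
Nullable: {}


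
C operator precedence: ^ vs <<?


'<<' is shift (level 8); '^' is bitwise XOR (level 4)
Higher level binds tighter
'<<' has higher precedence than '^'


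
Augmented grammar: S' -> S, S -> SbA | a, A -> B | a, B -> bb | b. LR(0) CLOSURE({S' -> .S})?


Start: S' -> .S
For each item with dot before a nonterminal B, add B -> .γ for every B-production
Closure: [S' -> .S, S -> .SbA, S -> .a]


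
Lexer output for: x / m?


Scan left to right, longest-match per lexeme
Tokens: ID(x), OP(/), ID(m)


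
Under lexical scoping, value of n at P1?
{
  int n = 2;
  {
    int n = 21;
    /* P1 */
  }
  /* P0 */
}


n declared in the same block as P1
n = 21


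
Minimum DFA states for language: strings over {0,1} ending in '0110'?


Track the longest suffix of input matching a prefix of '0110': 5 classes (prefixes of length 0..4)
Minimal DFA: 5 states


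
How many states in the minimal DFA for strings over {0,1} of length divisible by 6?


Track length mod 6: states 0..5, accept at 0
Minimal DFA: 6 states


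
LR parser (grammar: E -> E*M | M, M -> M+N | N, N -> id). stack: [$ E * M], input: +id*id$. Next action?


'+' can extend M; shift to build M -> M+N
Action: shift


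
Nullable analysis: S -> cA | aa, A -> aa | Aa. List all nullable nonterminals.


A nonterminal is nullable iff some alternative derives ε (directly, or every symbol in it is nullable)
Nullable: {}


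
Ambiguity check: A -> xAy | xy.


balanced x^n…y^n: each string has a unique parse
Unambiguous


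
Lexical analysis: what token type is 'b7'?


Pattern: letter/underscore followed by alphanumerics, not a keyword
Type: IDENTIFIER


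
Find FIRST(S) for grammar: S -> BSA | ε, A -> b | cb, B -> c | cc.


Per alternative of S: FIRST(BSA) = {c}; FIRST(ε) = {ε}
FIRST(S) = {c, ε}


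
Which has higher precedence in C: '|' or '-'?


'-' is additive (level 9); '|' is bitwise OR (level 3)
Higher level binds tighter
'-' has higher precedence than '|'


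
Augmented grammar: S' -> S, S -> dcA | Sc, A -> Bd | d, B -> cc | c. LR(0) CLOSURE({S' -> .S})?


Start: S' -> .S
For each item with dot before a nonterminal B, add B -> .γ for every B-production
Closure: [S' -> .S, S -> .dcA, S -> .Sc]


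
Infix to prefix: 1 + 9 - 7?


left-to-right (same/higher precedence on left): tree is (- (+ 1 9) 7)
Prefix: - + 1 9 7


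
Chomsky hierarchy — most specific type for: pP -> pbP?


LHS has context (more than one symbol) and |LHS| ≤ |RHS|
Classification: Type 1 (Context-Sensitive)


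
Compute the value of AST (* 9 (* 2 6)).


Evaluate inner: (* 2 6) = 12
Evaluate root: (* 9 12) = 108
Result: 108


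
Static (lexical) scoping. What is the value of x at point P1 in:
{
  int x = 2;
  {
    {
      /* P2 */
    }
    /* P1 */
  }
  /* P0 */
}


P1's block does not declare x; resolves to the enclosing declaration at depth 0
x = 2


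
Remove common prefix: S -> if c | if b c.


Common prefix: 'if'
Factored: S -> if S', S' -> c | b c


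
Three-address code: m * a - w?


Break into single-operator statements:
t1 = m * a
t2 = t1 - w


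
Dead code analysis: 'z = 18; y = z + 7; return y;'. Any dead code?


z is read by y's definition; y is returned
No dead code


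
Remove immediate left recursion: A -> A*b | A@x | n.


Left-recursive alternatives: A*b, A@x; non-recursive: n
Introduce A': A -> nA', A' -> *bA' | @xA' | ε


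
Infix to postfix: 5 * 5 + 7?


Left to right (same or higher precedence on left)
Postfix: 5 5 * 7 +


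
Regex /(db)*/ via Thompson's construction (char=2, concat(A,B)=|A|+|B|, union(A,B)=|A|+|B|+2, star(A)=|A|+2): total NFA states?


Syntax tree has 2 char leaf(s), 0 union(s), 1 star(s)
chars contribute 2×2 = 4; each union adds +2; each star adds +2
Total: 4 + 0 + 2 = 6 states


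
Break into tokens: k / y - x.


Scan left to right, longest-match per lexeme
Tokens: ID(k), OP(/), ID(y), OP(-), ID(x)


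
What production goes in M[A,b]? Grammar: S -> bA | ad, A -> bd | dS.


For [A, b]: 'b' ∈ FIRST(bd)
Entry: A -> bd


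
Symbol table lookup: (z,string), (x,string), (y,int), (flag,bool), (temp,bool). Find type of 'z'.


Lookup 'z' → type string


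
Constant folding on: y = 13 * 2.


13 * 2 = 26 at compile time
Optimized: y = 26


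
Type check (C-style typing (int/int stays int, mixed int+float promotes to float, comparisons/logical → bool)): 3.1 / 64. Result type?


Operand types: float / int
Rule: mixed int/float promotes to float; int/int stays int
Result type: float


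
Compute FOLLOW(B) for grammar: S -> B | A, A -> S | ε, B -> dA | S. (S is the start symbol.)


$ ∈ FOLLOW(S). For each A -> αBβ: add FIRST(β)\{ε} to FOLLOW(B); if β nullable, add FOLLOW(A).
FOLLOW(B) = {$}


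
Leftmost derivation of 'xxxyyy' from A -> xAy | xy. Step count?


Derivation: A => xAy => xxAyy => xxxyyy
Steps: 3


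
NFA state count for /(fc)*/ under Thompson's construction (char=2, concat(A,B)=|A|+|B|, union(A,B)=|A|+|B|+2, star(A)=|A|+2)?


Syntax tree has 2 char leaf(s), 0 union(s), 1 star(s)
chars contribute 2×2 = 4; each union adds +2; each star adds +2
Total: 4 + 0 + 2 = 6 states


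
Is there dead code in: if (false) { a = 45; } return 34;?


condition is constant false, so the whole block is unreachable
Dead: 'if (false) { a = 45; }'


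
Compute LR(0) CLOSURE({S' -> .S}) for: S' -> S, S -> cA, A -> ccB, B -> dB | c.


Start: S' -> .S
For each item with dot before a nonterminal B, add B -> .γ for every B-production
Closure: [S' -> .S, S -> .cA]


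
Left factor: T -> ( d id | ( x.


Common prefix: '('
Factored: T -> ( T', T' -> d id | x


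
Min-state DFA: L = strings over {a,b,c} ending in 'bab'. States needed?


Track the longest suffix of input matching a prefix of 'bab': 4 classes (prefixes of length 0..3)
Minimal DFA: 4 states


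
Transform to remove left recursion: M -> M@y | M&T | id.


Left-recursive alternatives: M@y, M&T; non-recursive: id
Introduce M': M -> idM', M' -> @yM' | &TM' | ε


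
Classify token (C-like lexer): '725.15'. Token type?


Pattern: digits with a decimal point
Type: FLOAT_LITERAL


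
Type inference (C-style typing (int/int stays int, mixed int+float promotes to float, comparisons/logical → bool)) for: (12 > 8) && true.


Operand types: bool && bool
Rule: logical operators take bool operands and yield bool
Result type: bool


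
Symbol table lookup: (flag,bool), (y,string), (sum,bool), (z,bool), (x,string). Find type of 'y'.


Lookup 'y' → type string


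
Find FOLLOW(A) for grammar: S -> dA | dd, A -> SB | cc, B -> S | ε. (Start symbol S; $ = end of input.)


$ ∈ FOLLOW(S). For each A -> αBβ: add FIRST(β)\{ε} to FOLLOW(B); if β nullable, add FOLLOW(A).
FOLLOW(A) = {$, d}


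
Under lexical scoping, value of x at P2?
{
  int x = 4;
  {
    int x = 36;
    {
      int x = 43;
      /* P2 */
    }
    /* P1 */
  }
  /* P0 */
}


x declared in the same block as P2
x = 43


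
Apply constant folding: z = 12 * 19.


12 * 19 = 228 at compile time
Optimized: z = 228


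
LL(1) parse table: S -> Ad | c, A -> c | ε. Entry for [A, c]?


For [A, c]: 'c' ∈ FIRST(c)
Entry: A -> c


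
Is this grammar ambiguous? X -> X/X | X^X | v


'v/v^v' has two parse trees (no precedence encoded between / and ^)
Ambiguous


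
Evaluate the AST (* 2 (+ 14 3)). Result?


Evaluate inner: (+ 14 3) = 17
Evaluate root: (* 2 17) = 34
Result: 34


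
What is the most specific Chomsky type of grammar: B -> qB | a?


Right-linear: every RHS is a terminal or a terminal followed by one nonterminal
Classification: Type 3 (Regular)


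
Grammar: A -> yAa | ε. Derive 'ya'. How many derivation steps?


Derivation: A => yAa => ya
Steps: 2


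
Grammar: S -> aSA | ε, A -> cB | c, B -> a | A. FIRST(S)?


Per alternative of S: FIRST(aSA) = {a}; FIRST(ε) = {ε}
FIRST(S) = {a, ε}


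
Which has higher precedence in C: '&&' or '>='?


'>=' is relational (level 7); '&&' is logical AND (level 2)
Higher level binds tighter
'>=' has higher precedence than '&&'


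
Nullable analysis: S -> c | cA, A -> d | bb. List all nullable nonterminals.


A nonterminal is nullable iff some alternative derives ε (directly, or every symbol in it is nullable)
Nullable: {}


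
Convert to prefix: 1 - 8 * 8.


'*' binds tighter: tree is (- 1 (* 8 8))
Prefix: - 1 * 8 8


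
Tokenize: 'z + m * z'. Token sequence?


Scan left to right, longest-match per lexeme
Tokens: ID(z), OP(+), ID(m), OP(*), ID(z)


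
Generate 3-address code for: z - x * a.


Break into single-operator statements:
t1 = x * a
t2 = z - t1


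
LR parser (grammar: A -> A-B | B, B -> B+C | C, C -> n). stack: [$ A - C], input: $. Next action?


'C' (not preceded by B+) is the handle for B -> C
Action: reduce (B -> C)


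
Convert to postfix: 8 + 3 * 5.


* has higher precedence, evaluate 3*5 first
Postfix: 8 3 5 * +


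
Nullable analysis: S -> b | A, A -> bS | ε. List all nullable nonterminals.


A nonterminal is nullable iff some alternative derives ε (directly, or every symbol in it is nullable)
Nullable: {A, S}


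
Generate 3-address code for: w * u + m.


Break into single-operator statements:
t1 = w * u
t2 = t1 + m


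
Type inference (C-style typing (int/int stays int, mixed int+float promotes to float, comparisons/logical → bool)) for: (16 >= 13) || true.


Operand types: bool || bool
Rule: logical operators take bool operands and yield bool
Result type: bool


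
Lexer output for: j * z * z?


Scan left to right, longest-match per lexeme
Tokens: ID(j), OP(*), ID(z), OP(*), ID(z)


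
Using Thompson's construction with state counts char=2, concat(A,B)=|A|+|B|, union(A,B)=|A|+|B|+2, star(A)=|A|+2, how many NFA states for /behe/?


Syntax tree has 4 char leaf(s), 0 union(s), 0 star(s)
chars contribute 4×2 = 8; each union adds +2; each star adds +2
Total: 8 + 0 + 0 = 8 states


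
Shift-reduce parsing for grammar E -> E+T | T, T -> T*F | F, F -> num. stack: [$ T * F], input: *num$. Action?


handle 'T*F' on top
Action: reduce (T -> T*F)


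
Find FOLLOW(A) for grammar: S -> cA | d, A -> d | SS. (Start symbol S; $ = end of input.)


$ ∈ FOLLOW(S). For each A -> αBβ: add FIRST(β)\{ε} to FOLLOW(B); if β nullable, add FOLLOW(A).
FOLLOW(A) = {$, c, d}


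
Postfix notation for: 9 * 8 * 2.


Left to right (same or higher precedence on left)
Postfix: 9 8 * 2 *


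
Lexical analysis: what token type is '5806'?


Pattern: digits only
Type: INTEGER_LITERAL


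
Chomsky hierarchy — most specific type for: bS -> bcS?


LHS has context (more than one symbol) and |LHS| ≤ |RHS|
Classification: Type 1 (Context-Sensitive)


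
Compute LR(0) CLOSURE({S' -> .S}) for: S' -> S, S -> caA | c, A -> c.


Start: S' -> .S
For each item with dot before a nonterminal B, add B -> .γ for every B-production
Closure: [S' -> .S, S -> .caA, S -> .c]


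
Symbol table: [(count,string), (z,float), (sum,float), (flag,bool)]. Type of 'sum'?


Lookup 'sum' → type float


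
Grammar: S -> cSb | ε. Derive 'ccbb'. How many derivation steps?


Derivation: S => cSb => ccSbb => ccbb
Steps: 3


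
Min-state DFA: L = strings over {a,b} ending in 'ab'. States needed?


Track the longest suffix of input matching a prefix of 'ab': 3 classes (prefixes of length 0..2)
Minimal DFA: 3 states


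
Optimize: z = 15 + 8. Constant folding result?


15 + 8 = 23 at compile time
Optimized: z = 23


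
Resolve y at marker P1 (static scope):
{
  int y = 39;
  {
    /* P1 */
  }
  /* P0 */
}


P1's block does not declare y; resolves to the enclosing declaration at depth 0
y = 39


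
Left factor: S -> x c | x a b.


Common prefix: 'x'
Factored: S -> x S', S' -> c | a b


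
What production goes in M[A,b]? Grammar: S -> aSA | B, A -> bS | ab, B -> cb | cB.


For [A, b]: 'b' ∈ FIRST(bS)
Entry: A -> bS


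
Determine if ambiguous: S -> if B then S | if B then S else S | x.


dangling else: 'if B then if B then x else x' parses two ways
Ambiguous


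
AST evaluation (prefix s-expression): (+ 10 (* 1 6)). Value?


Evaluate inner: (* 1 6) = 6
Evaluate root: (+ 10 6) = 16
Result: 16


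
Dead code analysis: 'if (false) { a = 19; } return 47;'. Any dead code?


condition is constant false, so the whole block is unreachable
Dead: 'if (false) { a = 19; }'


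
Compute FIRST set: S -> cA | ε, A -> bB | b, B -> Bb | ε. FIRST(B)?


Per alternative of B: FIRST(Bb) = {b}; FIRST(ε) = {ε}
FIRST(B) = {b, ε}


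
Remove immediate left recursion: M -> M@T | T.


Left-recursive alternatives: M@T; non-recursive: T
Introduce M': M -> TM', M' -> @TM' | ε


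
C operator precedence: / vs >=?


'/' is multiplicative (level 10); '>=' is relational (level 7)
Higher level binds tighter
'/' has higher precedence than '>='


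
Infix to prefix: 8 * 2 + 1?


left-to-right (same/higher precedence on left): tree is (+ (* 8 2) 1)
Prefix: + * 8 2 1


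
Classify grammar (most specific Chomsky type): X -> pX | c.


Right-linear: every RHS is a terminal or a terminal followed by one nonterminal
Classification: Type 3 (Regular)


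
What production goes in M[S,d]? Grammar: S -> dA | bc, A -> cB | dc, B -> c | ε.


For [S, d]: 'd' ∈ FIRST(dA)
Entry: S -> dA


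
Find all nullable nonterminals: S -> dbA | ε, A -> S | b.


A nonterminal is nullable iff some alternative derives ε (directly, or every symbol in it is nullable)
Nullable: {A, S}


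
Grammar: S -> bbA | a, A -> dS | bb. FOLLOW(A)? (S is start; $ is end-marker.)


$ ∈ FOLLOW(S). For each A -> αBβ: add FIRST(β)\{ε} to FOLLOW(B); if β nullable, add FOLLOW(A).
FOLLOW(A) = {$}


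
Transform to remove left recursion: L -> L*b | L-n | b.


Left-recursive alternatives: L*b, L-n; non-recursive: b
Introduce L': L -> bL', L' -> *bL' | -nL' | ε


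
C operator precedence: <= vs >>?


'>>' is shift (level 8); '<=' is relational (level 7)
Higher level binds tighter
'>>' has higher precedence than '<='


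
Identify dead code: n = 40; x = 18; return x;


n is assigned but never read
Dead: 'n = 40'


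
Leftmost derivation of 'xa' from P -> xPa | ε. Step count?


Derivation: P => xPa => xa
Steps: 2


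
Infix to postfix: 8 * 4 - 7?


Left to right (same or higher precedence on left)
Postfix: 8 4 * 7 -


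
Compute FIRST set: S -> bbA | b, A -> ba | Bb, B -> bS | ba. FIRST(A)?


Per alternative of A: FIRST(ba) = {b}; FIRST(Bb) = {b}
FIRST(A) = {b}


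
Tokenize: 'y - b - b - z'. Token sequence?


Scan left to right, longest-match per lexeme
Tokens: ID(y), OP(-), ID(b), OP(-), ID(b), OP(-), ID(z)
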